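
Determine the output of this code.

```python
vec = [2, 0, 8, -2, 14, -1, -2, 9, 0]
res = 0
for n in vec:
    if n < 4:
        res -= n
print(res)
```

n=2: <4, res = 0-2 = -2
n=0: <4, res = (-2)-0 = -2
n=8: not <4
n=-2: <4, res = (-2)-(-2) = 0
n=14: not <4
n=-1: <4, res = 0-(-1) = 1
n=-2: <4, res = 1-(-2) = 3
n=9: not <4
n=0: <4, res = 3-0 = 3

3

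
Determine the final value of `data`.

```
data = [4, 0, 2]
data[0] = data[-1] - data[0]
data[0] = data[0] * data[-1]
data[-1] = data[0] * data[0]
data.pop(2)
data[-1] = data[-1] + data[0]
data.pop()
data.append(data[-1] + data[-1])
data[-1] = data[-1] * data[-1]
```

data[0] = data[-1]-data[0] = 2-4 = -2 → [-2, 0, 2]
data[0] = data[0]*data[-1] = (-2)*2 = -4 → [-4, 0, 2]
data[-1] = data[0]*data[0] = (-4)*(-4) = 16 → [-4, 0, 16]
pop(2) removes 16 → [-4, 0]
data[-1] = data[-1]+data[0] = 0+(-4) = -4 → [-4, -4]
pop() removes -4 → [-4]
append data[-1]+data[-1] = (-4)+(-4) = -8 → [-4, -8]
data[-1] = data[-1]*data[-1] = (-8)*(-8) = 64 → [-4, 64]

[-4, 64]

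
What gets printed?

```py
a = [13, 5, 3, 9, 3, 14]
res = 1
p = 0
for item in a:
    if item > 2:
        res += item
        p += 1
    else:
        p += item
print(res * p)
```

item=13: >2, res = 1+13 = 14; p=1
item=5: >2, res = 14+5 = 19; p=2
item=3: >2, res = 19+3 = 22; p=3
item=9: >2, res = 22+9 = 31; p=4
item=3: >2, res = 31+3 = 34; p=5
item=14: >2, res = 34+14 = 48; p=6
res*p = 48*6 = 288

288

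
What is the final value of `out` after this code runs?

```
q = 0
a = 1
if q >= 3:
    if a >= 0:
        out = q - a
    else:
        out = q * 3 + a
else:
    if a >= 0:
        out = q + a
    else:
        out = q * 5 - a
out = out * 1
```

1

q=0, a=1
q >= 3 is False; a >= 0 is True
→ out = q + a = 1
out = 1*1 = 1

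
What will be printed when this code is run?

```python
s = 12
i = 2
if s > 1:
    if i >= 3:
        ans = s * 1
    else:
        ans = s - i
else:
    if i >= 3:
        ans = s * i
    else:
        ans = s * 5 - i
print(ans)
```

s=12, i=2
s > 1 is True; i >= 3 is False
→ ans = s - i = 10

10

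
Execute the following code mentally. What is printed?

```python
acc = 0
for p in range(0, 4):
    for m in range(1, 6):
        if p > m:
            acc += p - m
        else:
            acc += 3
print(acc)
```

p=0,m=1: not 0>1, acc = 0+3 = 3
p=0,m=2: not 0>2, acc = 3+3 = 6
p=0,m=3: not 0>3, acc = 6+3 = 9
p=0,m=4: not 0>4, acc = 9+3 = 12
p=0,m=5: not 0>5, acc = 12+3 = 15
p=1,m=1: not 1>1, acc = 15+3 = 18
p=1,m=2: not 1>2, acc = 18+3 = 21
p=1,m=3: not 1>3, acc = 21+3 = 24
p=1,m=4: not 1>4, acc = 24+3 = 27
p=1,m=5: not 1>5, acc = 27+3 = 30
p=2,m=1: 2>1, acc = 30+1 = 31
p=2,m=2: not 2>2, acc = 31+3 = 34
p=2,m=3: not 2>3, acc = 34+3 = 37
p=2,m=4: not 2>4, acc = 37+3 = 40
p=2,m=5: not 2>5, acc = 40+3 = 43
p=3,m=1: 3>1, acc = 43+2 = 45
p=3,m=2: 3>2, acc = 45+1 = 46
p=3,m=3: not 3>3, acc = 46+3 = 49
p=3,m=4: not 3>4, acc = 49+3 = 52
p=3,m=5: not 3>5, acc = 52+3 = 55

55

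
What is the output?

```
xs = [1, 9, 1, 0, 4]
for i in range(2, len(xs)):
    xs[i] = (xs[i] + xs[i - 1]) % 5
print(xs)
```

i=2: xs[2] = (1+9)%5 = 0 → [1, 9, 0, 0, 4]
i=3: xs[3] = (0+0)%5 = 0 → [1, 9, 0, 0, 4]
i=4: xs[4] = (4+0)%5 = 4 → [1, 9, 0, 0, 4]

[1, 9, 0, 0, 4]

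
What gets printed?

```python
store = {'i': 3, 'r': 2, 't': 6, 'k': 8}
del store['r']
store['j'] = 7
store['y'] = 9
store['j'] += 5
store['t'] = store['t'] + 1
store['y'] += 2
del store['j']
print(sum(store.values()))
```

del 'r' → {'i': 3, 't': 6, 'k': 8}
store['j'] = 7 → {'i': 3, 't': 6, 'k': 8, 'j': 7}
store['y'] = 9 → {'i': 3, 't': 6, 'k': 8, 'j': 7, 'y': 9}
store['j'] = 7+5 = 12 → {'i': 3, 't': 6, 'k': 8, 'j': 12, 'y': 9}
store['t'] = store['t']+1 = 7 → {'i': 3, 't': 7, 'k': 8, 'j': 12, 'y': 9}
store['y'] = 9+2 = 11 → {'i': 3, 't': 7, 'k': 8, 'j': 12, 'y': 11}
del 'j' → {'i': 3, 't': 7, 'k': 8, 'y': 11}
sum of values = 29

29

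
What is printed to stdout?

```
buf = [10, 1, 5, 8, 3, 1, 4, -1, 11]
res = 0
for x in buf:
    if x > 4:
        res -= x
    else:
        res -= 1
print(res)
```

x=10: >4, res = 0-10 = -10
x=1: not >4, res = (-10)-1 = -11
x=5: >4, res = (-11)-5 = -16
x=8: >4, res = (-16)-8 = -24
x=3: not >4, res = (-24)-1 = -25
x=1: not >4, res = (-25)-1 = -26
x=4: not >4, res = (-26)-1 = -27
x=-1: not >4, res = (-27)-1 = -28
x=11: >4, res = (-28)-11 = -39

-39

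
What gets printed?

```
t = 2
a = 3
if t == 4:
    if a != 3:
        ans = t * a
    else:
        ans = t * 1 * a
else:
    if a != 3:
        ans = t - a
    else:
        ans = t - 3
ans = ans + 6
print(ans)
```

5

t=2, a=3
t == 4 is False; a != 3 is False
→ ans = t - 3 = -1
ans = (-1)+6 = 5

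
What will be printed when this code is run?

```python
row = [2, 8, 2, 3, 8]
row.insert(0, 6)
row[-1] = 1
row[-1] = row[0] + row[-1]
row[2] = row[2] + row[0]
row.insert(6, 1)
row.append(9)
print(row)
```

insert 6 at 0 → [6, 2, 8, 2, 3, 8]
row[-1] = 1 → [6, 2, 8, 2, 3, 1]
row[-1] = row[0]+row[-1] = 6+1 = 7 → [6, 2, 8, 2, 3, 7]
row[2] = row[2]+row[0] = 8+6 = 14 → [6, 2, 14, 2, 3, 7]
insert 1 at 6 → [6, 2, 14, 2, 3, 7, 1]
append 9 → [6, 2, 14, 2, 3, 7, 1, 9]

[6, 2, 14, 2, 3, 7, 1, 9]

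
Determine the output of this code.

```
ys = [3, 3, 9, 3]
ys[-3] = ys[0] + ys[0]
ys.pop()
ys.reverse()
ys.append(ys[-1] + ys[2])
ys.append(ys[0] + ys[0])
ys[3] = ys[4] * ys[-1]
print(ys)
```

ys[-3] = ys[0]+ys[0] = 3+3 = 6 → [3, 6, 9, 3]
pop() removes 3 → [3, 6, 9]
reverse → [9, 6, 3]
append ys[-1]+ys[2] = 3+3 = 6 → [9, 6, 3, 6]
append ys[0]+ys[0] = 9+9 = 18 → [9, 6, 3, 6, 18]
ys[3] = ys[4]*ys[-1] = 18*18 = 324 → [9, 6, 3, 324, 18]

[9, 6, 3, 324, 18]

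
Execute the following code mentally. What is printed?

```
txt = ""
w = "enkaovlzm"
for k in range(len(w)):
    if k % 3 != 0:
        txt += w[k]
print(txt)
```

k=0: skip
k=1: add 'n' → 'n'
k=2: add 'k' → 'nk'
k=3: skip
k=4: add 'o' → 'nko'
k=5: add 'v' → 'nkov'
k=6: skip
k=7: add 'z' → 'nkovz'
k=8: add 'm' → 'nkovzm'

nkovzm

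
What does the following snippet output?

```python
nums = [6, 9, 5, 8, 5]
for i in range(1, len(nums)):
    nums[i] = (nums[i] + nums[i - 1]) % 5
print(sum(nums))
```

12

i=1: nums[1] = (9+6)%5 = 0 → [6, 0, 5, 8, 5]
i=2: nums[2] = (5+0)%5 = 0 → [6, 0, 0, 8, 5]
i=3: nums[3] = (8+0)%5 = 3 → [6, 0, 0, 3, 5]
i=4: nums[4] = (5+3)%5 = 3 → [6, 0, 0, 3, 3]
sum = 12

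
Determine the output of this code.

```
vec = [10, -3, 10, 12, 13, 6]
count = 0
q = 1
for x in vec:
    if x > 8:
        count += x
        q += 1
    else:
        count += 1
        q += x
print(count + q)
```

x=10: >8, count = 0+10 = 10; q=2
x=-3: not >8, count = 10+1 = 11; q=-1
x=10: >8, count = 11+10 = 21; q=0
x=12: >8, count = 21+12 = 33; q=1
x=13: >8, count = 33+13 = 46; q=2
x=6: not >8, count = 46+1 = 47; q=8
count+q = 47+8 = 55

55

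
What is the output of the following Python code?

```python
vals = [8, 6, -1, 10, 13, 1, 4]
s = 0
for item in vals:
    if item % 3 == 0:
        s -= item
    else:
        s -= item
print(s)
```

-41

item=8: not %3==0, s = 0-8 = -8
item=6: %3==0, s = (-8)-6 = -14
item=-1: not %3==0, s = (-14)-(-1) = -13
item=10: not %3==0, s = (-13)-10 = -23
item=13: not %3==0, s = (-23)-13 = -36
item=1: not %3==0, s = (-36)-1 = -37
item=4: not %3==0, s = (-37)-4 = -41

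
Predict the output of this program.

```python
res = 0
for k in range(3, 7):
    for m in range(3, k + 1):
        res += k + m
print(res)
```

90

k=3,m=3: res = 0+6 = 6
k=4,m=3: res = 6+7 = 13
k=4,m=4: res = 13+8 = 21
k=5,m=3: res = 21+8 = 29
k=5,m=4: res = 29+9 = 38
k=5,m=5: res = 38+10 = 48
k=6,m=3: res = 48+9 = 57
k=6,m=4: res = 57+10 = 67
k=6,m=5: res = 67+11 = 78
k=6,m=6: res = 78+12 = 90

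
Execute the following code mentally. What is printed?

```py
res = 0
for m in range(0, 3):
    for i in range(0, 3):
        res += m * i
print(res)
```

9

m=0,i=0: res = 0+0 = 0
m=0,i=1: res = 0+0 = 0
m=0,i=2: res = 0+0 = 0
m=1,i=0: res = 0+0 = 0
m=1,i=1: res = 0+1 = 1
m=1,i=2: res = 1+2 = 3
m=2,i=0: res = 3+0 = 3
m=2,i=1: res = 3+2 = 5
m=2,i=2: res = 5+4 = 9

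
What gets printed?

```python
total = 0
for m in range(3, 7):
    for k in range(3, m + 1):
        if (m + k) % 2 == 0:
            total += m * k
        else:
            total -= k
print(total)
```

110

m=3,k=3: even sum, total = 0+9 = 9
m=4,k=3: odd sum, total = 9-3 = 6
m=4,k=4: even sum, total = 6+16 = 22
m=5,k=3: even sum, total = 22+15 = 37
m=5,k=4: odd sum, total = 37-4 = 33
m=5,k=5: even sum, total = 33+25 = 58
m=6,k=3: odd sum, total = 58-3 = 55
m=6,k=4: even sum, total = 55+24 = 79
m=6,k=5: odd sum, total = 79-5 = 74
m=6,k=6: even sum, total = 74+36 = 110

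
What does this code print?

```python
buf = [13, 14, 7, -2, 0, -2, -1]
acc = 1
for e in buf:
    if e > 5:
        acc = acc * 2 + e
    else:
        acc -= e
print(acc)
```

100

e=13: >5, acc = 1*2+13 = 15
e=14: >5, acc = 15*2+14 = 44
e=7: >5, acc = 44*2+7 = 95
e=-2: not >5, acc = 95-(-2) = 97
e=0: not >5, acc = 97-0 = 97
e=-2: not >5, acc = 97-(-2) = 99
e=-1: not >5, acc = 99-(-1) = 100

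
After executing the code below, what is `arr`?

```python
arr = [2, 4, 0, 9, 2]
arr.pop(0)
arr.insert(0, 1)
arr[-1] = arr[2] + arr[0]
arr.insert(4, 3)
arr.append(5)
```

pop(0) removes 2 → [4, 0, 9, 2]
insert 1 at 0 → [1, 4, 0, 9, 2]
arr[-1] = arr[2]+arr[0] = 0+1 = 1 → [1, 4, 0, 9, 1]
insert 3 at 4 → [1, 4, 0, 9, 3, 1]
append 5 → [1, 4, 0, 9, 3, 1, 5]

[1, 4, 0, 9, 3, 1, 5]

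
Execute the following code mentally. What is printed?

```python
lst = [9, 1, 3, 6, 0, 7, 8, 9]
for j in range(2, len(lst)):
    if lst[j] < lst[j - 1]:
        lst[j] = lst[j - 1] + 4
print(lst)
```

j=2: 3>=1, unchanged → [9, 1, 3, 6, 0, 7, 8, 9]
j=3: 6>=3, unchanged → [9, 1, 3, 6, 0, 7, 8, 9]
j=4: 0<6, lst[4] = 6+4 = 10 → [9, 1, 3, 6, 10, 7, 8, 9]
j=5: 7<10, lst[5] = 10+4 = 14 → [9, 1, 3, 6, 10, 14, 8, 9]
j=6: 8<14, lst[6] = 14+4 = 18 → [9, 1, 3, 6, 10, 14, 18, 9]
j=7: 9<18, lst[7] = 18+4 = 22 → [9, 1, 3, 6, 10, 14, 18, 22]

[9, 1, 3, 6, 10, 14, 18, 22]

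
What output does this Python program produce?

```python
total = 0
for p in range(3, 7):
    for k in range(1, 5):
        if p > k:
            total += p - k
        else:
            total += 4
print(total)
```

45

p=3,k=1: 3>1, total = 0+2 = 2
p=3,k=2: 3>2, total = 2+1 = 3
p=3,k=3: not 3>3, total = 3+4 = 7
p=3,k=4: not 3>4, total = 7+4 = 11
p=4,k=1: 4>1, total = 11+3 = 14
p=4,k=2: 4>2, total = 14+2 = 16
p=4,k=3: 4>3, total = 16+1 = 17
p=4,k=4: not 4>4, total = 17+4 = 21
p=5,k=1: 5>1, total = 21+4 = 25
p=5,k=2: 5>2, total = 25+3 = 28
p=5,k=3: 5>3, total = 28+2 = 30
p=5,k=4: 5>4, total = 30+1 = 31
p=6,k=1: 6>1, total = 31+5 = 36
p=6,k=2: 6>2, total = 36+4 = 40
p=6,k=3: 6>3, total = 40+3 = 43
p=6,k=4: 6>4, total = 43+2 = 45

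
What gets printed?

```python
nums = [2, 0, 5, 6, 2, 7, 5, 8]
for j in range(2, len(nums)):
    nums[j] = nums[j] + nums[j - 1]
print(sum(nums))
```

j=2: nums[2] = 5+0 = 5 → [2, 0, 5, 6, 2, 7, 5, 8]
j=3: nums[3] = 6+5 = 11 → [2, 0, 5, 11, 2, 7, 5, 8]
j=4: nums[4] = 2+11 = 13 → [2, 0, 5, 11, 13, 7, 5, 8]
j=5: nums[5] = 7+13 = 20 → [2, 0, 5, 11, 13, 20, 5, 8]
j=6: nums[6] = 5+20 = 25 → [2, 0, 5, 11, 13, 20, 25, 8]
j=7: nums[7] = 8+25 = 33 → [2, 0, 5, 11, 13, 20, 25, 33]
sum = 109

109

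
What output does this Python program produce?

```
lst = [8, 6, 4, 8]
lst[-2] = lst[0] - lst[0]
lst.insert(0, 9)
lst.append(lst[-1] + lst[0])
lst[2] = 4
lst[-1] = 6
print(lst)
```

[9, 8, 4, 0, 8, 6]

lst[-2] = lst[0]-lst[0] = 8-8 = 0 → [8, 6, 0, 8]
insert 9 at 0 → [9, 8, 6, 0, 8]
append lst[-1]+lst[0] = 8+9 = 17 → [9, 8, 6, 0, 8, 17]
lst[2] = 4 → [9, 8, 4, 0, 8, 17]
lst[-1] = 6 → [9, 8, 4, 0, 8, 6]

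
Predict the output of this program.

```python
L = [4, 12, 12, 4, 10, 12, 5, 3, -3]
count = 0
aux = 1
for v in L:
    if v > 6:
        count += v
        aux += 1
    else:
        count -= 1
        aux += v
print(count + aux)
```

v=4: not >6, count = 0-1 = -1; aux=5
v=12: >6, count = (-1)+12 = 11; aux=6
v=12: >6, count = 11+12 = 23; aux=7
v=4: not >6, count = 23-1 = 22; aux=11
v=10: >6, count = 22+10 = 32; aux=12
v=12: >6, count = 32+12 = 44; aux=13
v=5: not >6, count = 44-1 = 43; aux=18
v=3: not >6, count = 43-1 = 42; aux=21
v=-3: not >6, count = 42-1 = 41; aux=18
count+aux = 41+18 = 59

59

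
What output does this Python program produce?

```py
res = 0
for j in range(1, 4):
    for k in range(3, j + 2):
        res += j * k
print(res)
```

27

j=2,k=3: res = 0+6 = 6
j=3,k=3: res = 6+9 = 15
j=3,k=4: res = 15+12 = 27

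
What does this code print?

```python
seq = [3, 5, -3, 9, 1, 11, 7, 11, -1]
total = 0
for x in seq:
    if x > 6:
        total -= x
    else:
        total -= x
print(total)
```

-43

x=3: not >6, total = 0-3 = -3
x=5: not >6, total = (-3)-5 = -8
x=-3: not >6, total = (-8)-(-3) = -5
x=9: >6, total = (-5)-9 = -14
x=1: not >6, total = (-14)-1 = -15
x=11: >6, total = (-15)-11 = -26
x=7: >6, total = (-26)-7 = -33
x=11: >6, total = (-33)-11 = -44
x=-1: not >6, total = (-44)-(-1) = -43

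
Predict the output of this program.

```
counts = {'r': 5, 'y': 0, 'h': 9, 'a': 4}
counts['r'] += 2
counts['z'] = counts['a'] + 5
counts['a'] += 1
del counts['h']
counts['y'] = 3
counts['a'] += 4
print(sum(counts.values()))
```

counts['r'] = 5+2 = 7 → {'r': 7, 'y': 0, 'h': 9, 'a': 4}
counts['z'] = counts['a']+5 = 9 → {'r': 7, 'y': 0, 'h': 9, 'a': 4, 'z': 9}
counts['a'] = 4+1 = 5 → {'r': 7, 'y': 0, 'h': 9, 'a': 5, 'z': 9}
del 'h' → {'r': 7, 'y': 0, 'a': 5, 'z': 9}
counts['y'] = 3 → {'r': 7, 'y': 3, 'a': 5, 'z': 9}
counts['a'] = 5+4 = 9 → {'r': 7, 'y': 3, 'a': 9, 'z': 9}
sum of values = 28

28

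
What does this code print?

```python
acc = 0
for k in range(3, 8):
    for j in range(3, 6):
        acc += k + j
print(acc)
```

135

k=3,j=3: acc = 0+6 = 6
k=3,j=4: acc = 6+7 = 13
k=3,j=5: acc = 13+8 = 21
k=4,j=3: acc = 21+7 = 28
k=4,j=4: acc = 28+8 = 36
k=4,j=5: acc = 36+9 = 45
k=5,j=3: acc = 45+8 = 53
k=5,j=4: acc = 53+9 = 62
k=5,j=5: acc = 62+10 = 72
k=6,j=3: acc = 72+9 = 81
k=6,j=4: acc = 81+10 = 91
k=6,j=5: acc = 91+11 = 102
k=7,j=3: acc = 102+10 = 112
k=7,j=4: acc = 112+11 = 123
k=7,j=5: acc = 123+12 = 135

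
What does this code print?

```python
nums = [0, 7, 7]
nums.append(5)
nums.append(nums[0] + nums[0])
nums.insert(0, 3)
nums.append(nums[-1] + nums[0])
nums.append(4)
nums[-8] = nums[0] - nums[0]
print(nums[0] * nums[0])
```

0

append 5 → [0, 7, 7, 5]
append nums[0]+nums[0] = 0+0 = 0 → [0, 7, 7, 5, 0]
insert 3 at 0 → [3, 0, 7, 7, 5, 0]
append nums[-1]+nums[0] = 0+3 = 3 → [3, 0, 7, 7, 5, 0, 3]
append 4 → [3, 0, 7, 7, 5, 0, 3, 4]
nums[-8] = nums[0]-nums[0] = 3-3 = 0 → [0, 0, 7, 7, 5, 0, 3, 4]
nums[0]*nums[0] = 0*0 = 0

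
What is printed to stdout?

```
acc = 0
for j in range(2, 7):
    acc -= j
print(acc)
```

j=2: acc = 0-2 = -2
j=3: acc = (-2)-3 = -5
j=4: acc = (-5)-4 = -9
j=5: acc = (-9)-5 = -14
j=6: acc = (-14)-6 = -20

-20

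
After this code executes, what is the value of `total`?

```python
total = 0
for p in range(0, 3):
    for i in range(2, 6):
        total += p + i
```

54

p=0,i=2: total = 0+2 = 2
p=0,i=3: total = 2+3 = 5
p=0,i=4: total = 5+4 = 9
p=0,i=5: total = 9+5 = 14
p=1,i=2: total = 14+3 = 17
p=1,i=3: total = 17+4 = 21
p=1,i=4: total = 21+5 = 26
p=1,i=5: total = 26+6 = 32
p=2,i=2: total = 32+4 = 36
p=2,i=3: total = 36+5 = 41
p=2,i=4: total = 41+6 = 47
p=2,i=5: total = 47+7 = 54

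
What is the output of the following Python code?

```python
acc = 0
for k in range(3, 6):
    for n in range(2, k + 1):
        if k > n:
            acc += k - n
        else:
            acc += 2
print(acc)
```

k=3,n=2: 3>2, acc = 0+1 = 1
k=3,n=3: not 3>3, acc = 1+2 = 3
k=4,n=2: 4>2, acc = 3+2 = 5
k=4,n=3: 4>3, acc = 5+1 = 6
k=4,n=4: not 4>4, acc = 6+2 = 8
k=5,n=2: 5>2, acc = 8+3 = 11
k=5,n=3: 5>3, acc = 11+2 = 13
k=5,n=4: 5>4, acc = 13+1 = 14
k=5,n=5: not 5>5, acc = 14+2 = 16

16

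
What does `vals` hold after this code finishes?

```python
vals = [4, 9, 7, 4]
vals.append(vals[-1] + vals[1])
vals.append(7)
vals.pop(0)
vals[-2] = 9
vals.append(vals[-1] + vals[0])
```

[9, 7, 4, 9, 7, 16]

append vals[-1]+vals[1] = 4+9 = 13 → [4, 9, 7, 4, 13]
append 7 → [4, 9, 7, 4, 13, 7]
pop(0) removes 4 → [9, 7, 4, 13, 7]
vals[-2] = 9 → [9, 7, 4, 9, 7]
append vals[-1]+vals[0] = 7+9 = 16 → [9, 7, 4, 9, 7, 16]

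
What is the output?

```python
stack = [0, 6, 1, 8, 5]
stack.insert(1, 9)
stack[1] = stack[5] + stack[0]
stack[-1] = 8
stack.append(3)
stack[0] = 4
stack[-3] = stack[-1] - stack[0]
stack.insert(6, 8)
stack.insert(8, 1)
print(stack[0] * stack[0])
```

insert 9 at 1 → [0, 9, 6, 1, 8, 5]
stack[1] = stack[5]+stack[0] = 5+0 = 5 → [0, 5, 6, 1, 8, 5]
stack[-1] = 8 → [0, 5, 6, 1, 8, 8]
append 3 → [0, 5, 6, 1, 8, 8, 3]
stack[0] = 4 → [4, 5, 6, 1, 8, 8, 3]
stack[-3] = stack[-1]-stack[0] = 3-4 = -1 → [4, 5, 6, 1, -1, 8, 3]
insert 8 at 6 → [4, 5, 6, 1, -1, 8, 8, 3]
insert 1 at 8 → [4, 5, 6, 1, -1, 8, 8, 3, 1]
stack[0]*stack[0] = 4*4 = 16

16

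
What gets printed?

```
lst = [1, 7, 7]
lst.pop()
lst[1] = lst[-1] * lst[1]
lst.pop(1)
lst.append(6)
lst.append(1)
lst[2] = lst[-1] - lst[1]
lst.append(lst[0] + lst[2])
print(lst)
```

pop() removes 7 → [1, 7]
lst[1] = lst[-1]*lst[1] = 7*7 = 49 → [1, 49]
pop(1) removes 49 → [1]
append 6 → [1, 6]
append 1 → [1, 6, 1]
lst[2] = lst[-1]-lst[1] = 1-6 = -5 → [1, 6, -5]
append lst[0]+lst[2] = 1+(-5) = -4 → [1, 6, -5, -4]

[1, 6, -5, -4]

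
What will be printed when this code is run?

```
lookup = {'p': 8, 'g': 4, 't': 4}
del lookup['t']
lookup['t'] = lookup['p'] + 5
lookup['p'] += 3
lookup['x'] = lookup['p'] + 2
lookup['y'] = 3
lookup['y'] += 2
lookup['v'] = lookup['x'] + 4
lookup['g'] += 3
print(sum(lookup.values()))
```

66

del 't' → {'p': 8, 'g': 4}
lookup['t'] = lookup['p']+5 = 13 → {'p': 8, 'g': 4, 't': 13}
lookup['p'] = 8+3 = 11 → {'p': 11, 'g': 4, 't': 13}
lookup['x'] = lookup['p']+2 = 13 → {'p': 11, 'g': 4, 't': 13, 'x': 13}
lookup['y'] = 3 → {'p': 11, 'g': 4, 't': 13, 'x': 13, 'y': 3}
lookup['y'] = 3+2 = 5 → {'p': 11, 'g': 4, 't': 13, 'x': 13, 'y': 5}
lookup['v'] = lookup['x']+4 = 17 → {'p': 11, 'g': 4, 't': 13, 'x': 13, 'y': 5, 'v': 17}
lookup['g'] = 4+3 = 7 → {'p': 11, 'g': 7, 't': 13, 'x': 13, 'y': 5, 'v': 17}
sum of values = 66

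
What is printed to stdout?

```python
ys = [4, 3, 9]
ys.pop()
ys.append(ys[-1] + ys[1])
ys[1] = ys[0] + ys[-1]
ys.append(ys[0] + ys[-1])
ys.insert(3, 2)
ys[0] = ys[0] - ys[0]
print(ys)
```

pop() removes 9 → [4, 3]
append ys[-1]+ys[1] = 3+3 = 6 → [4, 3, 6]
ys[1] = ys[0]+ys[-1] = 4+6 = 10 → [4, 10, 6]
append ys[0]+ys[-1] = 4+6 = 10 → [4, 10, 6, 10]
insert 2 at 3 → [4, 10, 6, 2, 10]
ys[0] = ys[0]-ys[0] = 4-4 = 0 → [0, 10, 6, 2, 10]

[0, 10, 6, 2, 10]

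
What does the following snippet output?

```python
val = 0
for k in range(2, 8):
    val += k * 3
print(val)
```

81

k=2: val = 0+2*3 = 6
k=3: val = 6+3*3 = 15
k=4: val = 15+4*3 = 27
k=5: val = 27+5*3 = 42
k=6: val = 42+6*3 = 60
k=7: val = 60+7*3 = 81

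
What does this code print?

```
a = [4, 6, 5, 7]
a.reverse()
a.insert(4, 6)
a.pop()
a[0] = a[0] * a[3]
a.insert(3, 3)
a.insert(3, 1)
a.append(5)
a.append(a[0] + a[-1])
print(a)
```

[28, 5, 6, 1, 3, 4, 5, 33]

reverse → [7, 5, 6, 4]
insert 6 at 4 → [7, 5, 6, 4, 6]
pop() removes 6 → [7, 5, 6, 4]
a[0] = a[0]*a[3] = 7*4 = 28 → [28, 5, 6, 4]
insert 3 at 3 → [28, 5, 6, 3, 4]
insert 1 at 3 → [28, 5, 6, 1, 3, 4]
append 5 → [28, 5, 6, 1, 3, 4, 5]
append a[0]+a[-1] = 28+5 = 33 → [28, 5, 6, 1, 3, 4, 5, 33]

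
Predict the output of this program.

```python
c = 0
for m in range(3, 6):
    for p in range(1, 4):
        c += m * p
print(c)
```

72

m=3,p=1: c = 0+3 = 3
m=3,p=2: c = 3+6 = 9
m=3,p=3: c = 9+9 = 18
m=4,p=1: c = 18+4 = 22
m=4,p=2: c = 22+8 = 30
m=4,p=3: c = 30+12 = 42
m=5,p=1: c = 42+5 = 47
m=5,p=2: c = 47+10 = 57
m=5,p=3: c = 57+15 = 72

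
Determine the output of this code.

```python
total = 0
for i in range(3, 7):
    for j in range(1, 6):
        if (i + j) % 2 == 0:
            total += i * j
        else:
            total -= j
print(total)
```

102

i=3,j=1: even sum, total = 0+3 = 3
i=3,j=2: odd sum, total = 3-2 = 1
i=3,j=3: even sum, total = 1+9 = 10
i=3,j=4: odd sum, total = 10-4 = 6
i=3,j=5: even sum, total = 6+15 = 21
i=4,j=1: odd sum, total = 21-1 = 20
i=4,j=2: even sum, total = 20+8 = 28
i=4,j=3: odd sum, total = 28-3 = 25
i=4,j=4: even sum, total = 25+16 = 41
i=4,j=5: odd sum, total = 41-5 = 36
i=5,j=1: even sum, total = 36+5 = 41
i=5,j=2: odd sum, total = 41-2 = 39
i=5,j=3: even sum, total = 39+15 = 54
i=5,j=4: odd sum, total = 54-4 = 50
i=5,j=5: even sum, total = 50+25 = 75
i=6,j=1: odd sum, total = 75-1 = 74
i=6,j=2: even sum, total = 74+12 = 86
i=6,j=3: odd sum, total = 86-3 = 83
i=6,j=4: even sum, total = 83+24 = 107
i=6,j=5: odd sum, total = 107-5 = 102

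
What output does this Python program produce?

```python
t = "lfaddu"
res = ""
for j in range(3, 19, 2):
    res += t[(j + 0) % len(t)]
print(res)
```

dufdufdu

j=3: add t[3]='d' → 'd'
j=5: add t[5]='u' → 'du'
j=7: add t[1]='f' → 'duf'
j=9: add t[3]='d' → 'dufd'
j=11: add t[5]='u' → 'dufdu'
j=13: add t[1]='f' → 'dufduf'
j=15: add t[3]='d' → 'dufdufd'
j=17: add t[5]='u' → 'dufdufdu'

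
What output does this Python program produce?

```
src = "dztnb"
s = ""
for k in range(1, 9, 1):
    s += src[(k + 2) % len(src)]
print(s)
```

k=1: add src[3]='n' → 'n'
k=2: add src[4]='b' → 'nb'
k=3: add src[0]='d' → 'nbd'
k=4: add src[1]='z' → 'nbdz'
k=5: add src[2]='t' → 'nbdzt'
k=6: add src[3]='n' → 'nbdztn'
k=7: add src[4]='b' → 'nbdztnb'
k=8: add src[0]='d' → 'nbdztnbd'

nbdztnbd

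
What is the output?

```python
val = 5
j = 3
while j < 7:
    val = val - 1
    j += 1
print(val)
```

j=3: val = 5-1 = 4
j=4: val = 4-1 = 3
j=5: val = 3-1 = 2
j=6: val = 2-1 = 1

1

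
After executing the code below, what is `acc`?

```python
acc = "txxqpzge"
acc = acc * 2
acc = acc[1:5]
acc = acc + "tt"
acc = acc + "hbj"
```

repeat ×2 → 'txxqpzgetxxqpzge'
slice [1:5] → 'xxqp'
+ 'tt' → 'xxqptt'
+ 'hbj' → 'xxqptthbj'

'xxqptthbj'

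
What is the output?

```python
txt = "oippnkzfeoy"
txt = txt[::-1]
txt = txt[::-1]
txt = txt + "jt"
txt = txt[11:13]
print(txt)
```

jt

reverse → 'yoefzknppio'
reverse → 'oippnkzfeoy'
+ 'jt' → 'oippnkzfeoyjt'
slice [11:13] → 'jt'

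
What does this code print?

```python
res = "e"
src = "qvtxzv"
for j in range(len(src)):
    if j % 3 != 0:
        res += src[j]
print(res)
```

j=0: skip
j=1: add 'v' → 'ev'
j=2: add 't' → 'evt'
j=3: skip
j=4: add 'z' → 'evtz'
j=5: add 'v' → 'evtzv'

evtzv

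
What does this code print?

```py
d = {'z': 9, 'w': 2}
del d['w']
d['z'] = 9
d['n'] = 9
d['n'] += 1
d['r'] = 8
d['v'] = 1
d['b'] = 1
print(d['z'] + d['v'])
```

10

del 'w' → {'z': 9}
d['z'] = 9 → {'z': 9}
d['n'] = 9 → {'z': 9, 'n': 9}
d['n'] = 9+1 = 10 → {'z': 9, 'n': 10}
d['r'] = 8 → {'z': 9, 'n': 10, 'r': 8}
d['v'] = 1 → {'z': 9, 'n': 10, 'r': 8, 'v': 1}
d['b'] = 1 → {'z': 9, 'n': 10, 'r': 8, 'v': 1, 'b': 1}
d['z']+d['v'] = 9+1 = 10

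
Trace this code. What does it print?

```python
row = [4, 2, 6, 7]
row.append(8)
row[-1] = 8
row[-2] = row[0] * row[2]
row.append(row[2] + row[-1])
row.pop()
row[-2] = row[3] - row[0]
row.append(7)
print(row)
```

append 8 → [4, 2, 6, 7, 8]
row[-1] = 8 → [4, 2, 6, 7, 8]
row[-2] = row[0]*row[2] = 4*6 = 24 → [4, 2, 6, 24, 8]
append row[2]+row[-1] = 6+8 = 14 → [4, 2, 6, 24, 8, 14]
pop() removes 14 → [4, 2, 6, 24, 8]
row[-2] = row[3]-row[0] = 24-4 = 20 → [4, 2, 6, 20, 8]
append 7 → [4, 2, 6, 20, 8, 7]

[4, 2, 6, 20, 8, 7]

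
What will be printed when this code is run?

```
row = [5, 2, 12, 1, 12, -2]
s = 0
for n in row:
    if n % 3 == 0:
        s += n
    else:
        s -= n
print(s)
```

18

n=5: not %3==0, s = 0-5 = -5
n=2: not %3==0, s = (-5)-2 = -7
n=12: %3==0, s = (-7)+12 = 5
n=1: not %3==0, s = 5-1 = 4
n=12: %3==0, s = 4+12 = 16
n=-2: not %3==0, s = 16-(-2) = 18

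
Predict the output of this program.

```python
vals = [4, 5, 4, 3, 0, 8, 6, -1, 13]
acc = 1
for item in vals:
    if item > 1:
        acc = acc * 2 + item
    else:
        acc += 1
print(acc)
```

699

item=4: >1, acc = 1*2+4 = 6
item=5: >1, acc = 6*2+5 = 17
item=4: >1, acc = 17*2+4 = 38
item=3: >1, acc = 38*2+3 = 79
item=0: not >1, acc = 79+1 = 80
item=8: >1, acc = 80*2+8 = 168
item=6: >1, acc = 168*2+6 = 342
item=-1: not >1, acc = 342+1 = 343
item=13: >1, acc = 343*2+13 = 699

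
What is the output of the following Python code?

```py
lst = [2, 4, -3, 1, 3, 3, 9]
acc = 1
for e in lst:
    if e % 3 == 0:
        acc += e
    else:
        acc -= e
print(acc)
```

6

e=2: not %3==0, acc = 1-2 = -1
e=4: not %3==0, acc = (-1)-4 = -5
e=-3: %3==0, acc = (-5)+(-3) = -8
e=1: not %3==0, acc = (-8)-1 = -9
e=3: %3==0, acc = (-9)+3 = -6
e=3: %3==0, acc = (-6)+3 = -3
e=9: %3==0, acc = (-3)+9 = 6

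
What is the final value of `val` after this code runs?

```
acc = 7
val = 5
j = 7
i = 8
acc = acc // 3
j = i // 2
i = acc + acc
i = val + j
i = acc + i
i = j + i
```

acc = 7//3 = 2
j = 8//2 = 4
i = 2+2 = 4
i = 5+4 = 9
i = 2+9 = 11
i = 4+11 = 15

5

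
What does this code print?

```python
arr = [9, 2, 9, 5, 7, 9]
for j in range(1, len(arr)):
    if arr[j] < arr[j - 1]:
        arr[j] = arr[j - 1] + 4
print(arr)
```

j=1: 2<9, arr[1] = 9+4 = 13 → [9, 13, 9, 5, 7, 9]
j=2: 9<13, arr[2] = 13+4 = 17 → [9, 13, 17, 5, 7, 9]
j=3: 5<17, arr[3] = 17+4 = 21 → [9, 13, 17, 21, 7, 9]
j=4: 7<21, arr[4] = 21+4 = 25 → [9, 13, 17, 21, 25, 9]
j=5: 9<25, arr[5] = 25+4 = 29 → [9, 13, 17, 21, 25, 29]

[9, 13, 17, 21, 25, 29]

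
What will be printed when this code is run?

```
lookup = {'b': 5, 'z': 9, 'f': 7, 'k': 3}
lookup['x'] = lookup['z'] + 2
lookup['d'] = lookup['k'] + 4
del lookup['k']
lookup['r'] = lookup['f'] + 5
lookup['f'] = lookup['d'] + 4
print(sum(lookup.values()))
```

lookup['x'] = lookup['z']+2 = 11 → {'b': 5, 'z': 9, 'f': 7, 'k': 3, 'x': 11}
lookup['d'] = lookup['k']+4 = 7 → {'b': 5, 'z': 9, 'f': 7, 'k': 3, 'x': 11, 'd': 7}
del 'k' → {'b': 5, 'z': 9, 'f': 7, 'x': 11, 'd': 7}
lookup['r'] = lookup['f']+5 = 12 → {'b': 5, 'z': 9, 'f': 7, 'x': 11, 'd': 7, 'r': 12}
lookup['f'] = lookup['d']+4 = 11 → {'b': 5, 'z': 9, 'f': 11, 'x': 11, 'd': 7, 'r': 12}
sum of values = 55

55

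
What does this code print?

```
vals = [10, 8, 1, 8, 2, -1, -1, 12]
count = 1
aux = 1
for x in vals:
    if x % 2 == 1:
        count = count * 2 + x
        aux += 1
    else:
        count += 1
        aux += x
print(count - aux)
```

-10

x=10: not odd, count = 1+1 = 2; aux=11
x=8: not odd, count = 2+1 = 3; aux=19
x=1: odd, count = 3*2+1 = 7; aux=20
x=8: not odd, count = 7+1 = 8; aux=28
x=2: not odd, count = 8+1 = 9; aux=30
x=-1: odd, count = 9*2+(-1) = 17; aux=31
x=-1: odd, count = 17*2+(-1) = 33; aux=32
x=12: not odd, count = 33+1 = 34; aux=44
count-aux = 34-44 = -10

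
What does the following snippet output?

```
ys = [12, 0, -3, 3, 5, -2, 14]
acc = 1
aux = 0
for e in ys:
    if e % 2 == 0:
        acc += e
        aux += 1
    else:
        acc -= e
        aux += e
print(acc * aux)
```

e=12: even, acc = 1+12 = 13; aux=1
e=0: even, acc = 13+0 = 13; aux=2
e=-3: not even, acc = 13-(-3) = 16; aux=-1
e=3: not even, acc = 16-3 = 13; aux=2
e=5: not even, acc = 13-5 = 8; aux=7
e=-2: even, acc = 8+(-2) = 6; aux=8
e=14: even, acc = 6+14 = 20; aux=9
acc*aux = 20*9 = 180

180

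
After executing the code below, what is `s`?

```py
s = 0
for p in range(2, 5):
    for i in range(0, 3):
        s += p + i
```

p=2,i=0: s = 0+2 = 2
p=2,i=1: s = 2+3 = 5
p=2,i=2: s = 5+4 = 9
p=3,i=0: s = 9+3 = 12
p=3,i=1: s = 12+4 = 16
p=3,i=2: s = 16+5 = 21
p=4,i=0: s = 21+4 = 25
p=4,i=1: s = 25+5 = 30
p=4,i=2: s = 30+6 = 36

36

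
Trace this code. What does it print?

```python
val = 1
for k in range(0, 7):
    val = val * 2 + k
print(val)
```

k=0: val = 1*2+0 = 2
k=1: val = 2*2+1 = 5
k=2: val = 5*2+2 = 12
k=3: val = 12*2+3 = 27
k=4: val = 27*2+4 = 58
k=5: val = 58*2+5 = 121
k=6: val = 121*2+6 = 248

248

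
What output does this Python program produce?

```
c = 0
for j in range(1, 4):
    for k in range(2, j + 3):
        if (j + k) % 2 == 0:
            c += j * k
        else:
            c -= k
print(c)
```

j=1,k=2: odd sum, c = 0-2 = -2
j=1,k=3: even sum, c = (-2)+3 = 1
j=2,k=2: even sum, c = 1+4 = 5
j=2,k=3: odd sum, c = 5-3 = 2
j=2,k=4: even sum, c = 2+8 = 10
j=3,k=2: odd sum, c = 10-2 = 8
j=3,k=3: even sum, c = 8+9 = 17
j=3,k=4: odd sum, c = 17-4 = 13
j=3,k=5: even sum, c = 13+15 = 28

28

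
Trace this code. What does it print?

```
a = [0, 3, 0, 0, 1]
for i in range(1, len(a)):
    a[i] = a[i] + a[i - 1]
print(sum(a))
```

13

i=1: a[1] = 3+0 = 3 → [0, 3, 0, 0, 1]
i=2: a[2] = 0+3 = 3 → [0, 3, 3, 0, 1]
i=3: a[3] = 0+3 = 3 → [0, 3, 3, 3, 1]
i=4: a[4] = 1+3 = 4 → [0, 3, 3, 3, 4]
sum = 13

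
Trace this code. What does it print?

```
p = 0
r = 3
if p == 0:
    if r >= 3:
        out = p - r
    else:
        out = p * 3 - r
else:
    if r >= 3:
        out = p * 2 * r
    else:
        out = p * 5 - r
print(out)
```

-3

p=0, r=3
p == 0 is True; r >= 3 is True
→ out = p - r = -3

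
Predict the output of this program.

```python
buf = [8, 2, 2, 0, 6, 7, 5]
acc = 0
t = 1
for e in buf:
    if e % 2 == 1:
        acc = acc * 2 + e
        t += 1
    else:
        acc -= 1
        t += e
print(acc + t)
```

20

e=8: not odd, acc = 0-1 = -1; t=9
e=2: not odd, acc = (-1)-1 = -2; t=11
e=2: not odd, acc = (-2)-1 = -3; t=13
e=0: not odd, acc = (-3)-1 = -4; t=13
e=6: not odd, acc = (-4)-1 = -5; t=19
e=7: odd, acc = (-5)*2+7 = -3; t=20
e=5: odd, acc = (-3)*2+5 = -1; t=21
acc+t = (-1)+21 = 20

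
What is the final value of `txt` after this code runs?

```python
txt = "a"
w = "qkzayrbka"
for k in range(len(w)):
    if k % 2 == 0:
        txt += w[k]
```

k=0: add 'q' → 'aq'
k=1: skip
k=2: add 'z' → 'aqz'
k=3: skip
k=4: add 'y' → 'aqzy'
k=5: skip
k=6: add 'b' → 'aqzyb'
k=7: skip
k=8: add 'a' → 'aqzyba'

'aqzyba'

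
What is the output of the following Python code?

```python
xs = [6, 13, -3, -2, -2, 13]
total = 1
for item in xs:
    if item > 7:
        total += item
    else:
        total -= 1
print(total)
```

item=6: not >7, total = 1-1 = 0
item=13: >7, total = 0+13 = 13
item=-3: not >7, total = 13-1 = 12
item=-2: not >7, total = 12-1 = 11
item=-2: not >7, total = 11-1 = 10
item=13: >7, total = 10+13 = 23

23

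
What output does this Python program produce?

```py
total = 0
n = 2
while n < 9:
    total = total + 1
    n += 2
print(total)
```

4

n=2: total = 0+1 = 1
n=4: total = 1+1 = 2
n=6: total = 2+1 = 3
n=8: total = 3+1 = 4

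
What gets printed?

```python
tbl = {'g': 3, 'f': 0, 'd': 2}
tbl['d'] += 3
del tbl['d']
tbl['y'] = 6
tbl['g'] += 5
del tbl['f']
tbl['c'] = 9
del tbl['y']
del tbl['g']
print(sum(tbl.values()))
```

9

tbl['d'] = 2+3 = 5 → {'g': 3, 'f': 0, 'd': 5}
del 'd' → {'g': 3, 'f': 0}
tbl['y'] = 6 → {'g': 3, 'f': 0, 'y': 6}
tbl['g'] = 3+5 = 8 → {'g': 8, 'f': 0, 'y': 6}
del 'f' → {'g': 8, 'y': 6}
tbl['c'] = 9 → {'g': 8, 'y': 6, 'c': 9}
del 'y' → {'g': 8, 'c': 9}
del 'g' → {'c': 9}
sum of values = 9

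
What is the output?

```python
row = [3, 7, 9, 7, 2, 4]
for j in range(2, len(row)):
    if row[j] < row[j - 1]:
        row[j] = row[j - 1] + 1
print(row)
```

j=2: 9>=7, unchanged → [3, 7, 9, 7, 2, 4]
j=3: 7<9, row[3] = 9+1 = 10 → [3, 7, 9, 10, 2, 4]
j=4: 2<10, row[4] = 10+1 = 11 → [3, 7, 9, 10, 11, 4]
j=5: 4<11, row[5] = 11+1 = 12 → [3, 7, 9, 10, 11, 12]

[3, 7, 9, 10, 11, 12]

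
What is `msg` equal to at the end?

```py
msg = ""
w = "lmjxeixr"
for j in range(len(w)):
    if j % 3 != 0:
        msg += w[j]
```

j=0: skip
j=1: add 'm' → 'm'
j=2: add 'j' → 'mj'
j=3: skip
j=4: add 'e' → 'mje'
j=5: add 'i' → 'mjei'
j=6: skip
j=7: add 'r' → 'mjeir'

'mjeir'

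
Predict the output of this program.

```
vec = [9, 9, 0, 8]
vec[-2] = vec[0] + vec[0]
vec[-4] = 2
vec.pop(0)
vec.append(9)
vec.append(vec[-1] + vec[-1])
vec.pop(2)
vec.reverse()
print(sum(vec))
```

vec[-2] = vec[0]+vec[0] = 9+9 = 18 → [9, 9, 18, 8]
vec[-4] = 2 → [2, 9, 18, 8]
pop(0) removes 2 → [9, 18, 8]
append 9 → [9, 18, 8, 9]
append vec[-1]+vec[-1] = 9+9 = 18 → [9, 18, 8, 9, 18]
pop(2) removes 8 → [9, 18, 9, 18]
reverse → [18, 9, 18, 9]
sum = 54

54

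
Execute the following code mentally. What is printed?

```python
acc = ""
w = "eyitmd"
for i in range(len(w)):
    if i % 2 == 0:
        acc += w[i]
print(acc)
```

i=0: add 'e' → 'e'
i=1: skip
i=2: add 'i' → 'ei'
i=3: skip
i=4: add 'm' → 'eim'
i=5: skip

eim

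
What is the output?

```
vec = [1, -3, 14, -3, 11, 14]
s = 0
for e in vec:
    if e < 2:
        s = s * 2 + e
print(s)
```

-5

e=1: <2, s = 0*2+1 = 1
e=-3: <2, s = 1*2+(-3) = -1
e=14: not <2
e=-3: <2, s = (-1)*2+(-3) = -5
e=11: not <2
e=14: not <2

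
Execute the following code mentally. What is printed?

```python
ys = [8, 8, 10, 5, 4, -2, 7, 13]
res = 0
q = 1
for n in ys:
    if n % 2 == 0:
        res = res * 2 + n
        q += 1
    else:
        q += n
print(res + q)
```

n=8: even, res = 0*2+8 = 8; q=2
n=8: even, res = 8*2+8 = 24; q=3
n=10: even, res = 24*2+10 = 58; q=4
n=5: not even; q=9
n=4: even, res = 58*2+4 = 120; q=10
n=-2: even, res = 120*2+(-2) = 238; q=11
n=7: not even; q=18
n=13: not even; q=31
res+q = 238+31 = 269

269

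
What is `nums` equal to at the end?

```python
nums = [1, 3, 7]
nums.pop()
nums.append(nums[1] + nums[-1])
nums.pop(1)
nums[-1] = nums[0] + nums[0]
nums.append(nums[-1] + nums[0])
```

[1, 2, 3]

pop() removes 7 → [1, 3]
append nums[1]+nums[-1] = 3+3 = 6 → [1, 3, 6]
pop(1) removes 3 → [1, 6]
nums[-1] = nums[0]+nums[0] = 1+1 = 2 → [1, 2]
append nums[-1]+nums[0] = 2+1 = 3 → [1, 2, 3]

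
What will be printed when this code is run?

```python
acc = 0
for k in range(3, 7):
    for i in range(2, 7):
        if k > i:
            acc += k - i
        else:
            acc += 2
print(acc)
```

k=3,i=2: 3>2, acc = 0+1 = 1
k=3,i=3: not 3>3, acc = 1+2 = 3
k=3,i=4: not 3>4, acc = 3+2 = 5
k=3,i=5: not 3>5, acc = 5+2 = 7
k=3,i=6: not 3>6, acc = 7+2 = 9
k=4,i=2: 4>2, acc = 9+2 = 11
k=4,i=3: 4>3, acc = 11+1 = 12
k=4,i=4: not 4>4, acc = 12+2 = 14
k=4,i=5: not 4>5, acc = 14+2 = 16
k=4,i=6: not 4>6, acc = 16+2 = 18
k=5,i=2: 5>2, acc = 18+3 = 21
k=5,i=3: 5>3, acc = 21+2 = 23
k=5,i=4: 5>4, acc = 23+1 = 24
k=5,i=5: not 5>5, acc = 24+2 = 26
k=5,i=6: not 5>6, acc = 26+2 = 28
k=6,i=2: 6>2, acc = 28+4 = 32
k=6,i=3: 6>3, acc = 32+3 = 35
k=6,i=4: 6>4, acc = 35+2 = 37
k=6,i=5: 6>5, acc = 37+1 = 38
k=6,i=6: not 6>6, acc = 38+2 = 40

40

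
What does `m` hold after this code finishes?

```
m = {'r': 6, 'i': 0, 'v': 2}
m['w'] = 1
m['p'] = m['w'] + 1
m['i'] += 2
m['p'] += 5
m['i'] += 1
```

m['w'] = 1 → {'r': 6, 'i': 0, 'v': 2, 'w': 1}
m['p'] = m['w']+1 = 2 → {'r': 6, 'i': 0, 'v': 2, 'w': 1, 'p': 2}
m['i'] = 0+2 = 2 → {'r': 6, 'i': 2, 'v': 2, 'w': 1, 'p': 2}
m['p'] = 2+5 = 7 → {'r': 6, 'i': 2, 'v': 2, 'w': 1, 'p': 7}
m['i'] = 2+1 = 3 → {'r': 6, 'i': 3, 'v': 2, 'w': 1, 'p': 7}

{'r': 6, 'i': 3, 'v': 2, 'w': 1, 'p': 7}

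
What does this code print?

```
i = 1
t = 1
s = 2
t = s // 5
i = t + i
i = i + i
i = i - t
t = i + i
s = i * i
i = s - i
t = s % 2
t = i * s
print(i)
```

t = 2//5 = 0
i = 0+1 = 1
i = 1+1 = 2
i = 2-0 = 2
t = 2+2 = 4
s = 2*2 = 4
i = 4-2 = 2
t = 4%2 = 0
t = 2*4 = 8

2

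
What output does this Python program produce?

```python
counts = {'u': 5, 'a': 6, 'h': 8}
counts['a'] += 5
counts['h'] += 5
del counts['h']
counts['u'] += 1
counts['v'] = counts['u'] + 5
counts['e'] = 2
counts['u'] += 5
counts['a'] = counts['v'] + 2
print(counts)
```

counts['a'] = 6+5 = 11 → {'u': 5, 'a': 11, 'h': 8}
counts['h'] = 8+5 = 13 → {'u': 5, 'a': 11, 'h': 13}
del 'h' → {'u': 5, 'a': 11}
counts['u'] = 5+1 = 6 → {'u': 6, 'a': 11}
counts['v'] = counts['u']+5 = 11 → {'u': 6, 'a': 11, 'v': 11}
counts['e'] = 2 → {'u': 6, 'a': 11, 'v': 11, 'e': 2}
counts['u'] = 6+5 = 11 → {'u': 11, 'a': 11, 'v': 11, 'e': 2}
counts['a'] = counts['v']+2 = 13 → {'u': 11, 'a': 13, 'v': 11, 'e': 2}

{'u': 11, 'a': 13, 'v': 11, 'e': 2}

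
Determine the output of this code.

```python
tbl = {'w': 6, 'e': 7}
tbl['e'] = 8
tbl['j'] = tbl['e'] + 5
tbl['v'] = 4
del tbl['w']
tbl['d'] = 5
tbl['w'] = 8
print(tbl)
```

tbl['e'] = 8 → {'w': 6, 'e': 8}
tbl['j'] = tbl['e']+5 = 13 → {'w': 6, 'e': 8, 'j': 13}
tbl['v'] = 4 → {'w': 6, 'e': 8, 'j': 13, 'v': 4}
del 'w' → {'e': 8, 'j': 13, 'v': 4}
tbl['d'] = 5 → {'e': 8, 'j': 13, 'v': 4, 'd': 5}
tbl['w'] = 8 → {'e': 8, 'j': 13, 'v': 4, 'd': 5, 'w': 8}

{'e': 8, 'j': 13, 'v': 4, 'd': 5, 'w': 8}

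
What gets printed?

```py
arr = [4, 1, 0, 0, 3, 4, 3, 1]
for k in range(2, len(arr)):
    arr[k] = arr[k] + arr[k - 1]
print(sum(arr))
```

42

k=2: arr[2] = 0+1 = 1 → [4, 1, 1, 0, 3, 4, 3, 1]
k=3: arr[3] = 0+1 = 1 → [4, 1, 1, 1, 3, 4, 3, 1]
k=4: arr[4] = 3+1 = 4 → [4, 1, 1, 1, 4, 4, 3, 1]
k=5: arr[5] = 4+4 = 8 → [4, 1, 1, 1, 4, 8, 3, 1]
k=6: arr[6] = 3+8 = 11 → [4, 1, 1, 1, 4, 8, 11, 1]
k=7: arr[7] = 1+11 = 12 → [4, 1, 1, 1, 4, 8, 11, 12]
sum = 42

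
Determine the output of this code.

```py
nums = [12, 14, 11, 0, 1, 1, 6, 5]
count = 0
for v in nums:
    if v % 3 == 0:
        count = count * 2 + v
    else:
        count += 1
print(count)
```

67

v=12: %3==0, count = 0*2+12 = 12
v=14: not %3==0, count = 12+1 = 13
v=11: not %3==0, count = 13+1 = 14
v=0: %3==0, count = 14*2+0 = 28
v=1: not %3==0, count = 28+1 = 29
v=1: not %3==0, count = 29+1 = 30
v=6: %3==0, count = 30*2+6 = 66
v=5: not %3==0, count = 66+1 = 67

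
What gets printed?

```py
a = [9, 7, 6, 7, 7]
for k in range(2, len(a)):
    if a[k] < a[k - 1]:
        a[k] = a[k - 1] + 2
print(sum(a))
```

49

k=2: 6<7, a[2] = 7+2 = 9 → [9, 7, 9, 7, 7]
k=3: 7<9, a[3] = 9+2 = 11 → [9, 7, 9, 11, 7]
k=4: 7<11, a[4] = 11+2 = 13 → [9, 7, 9, 11, 13]
sum = 49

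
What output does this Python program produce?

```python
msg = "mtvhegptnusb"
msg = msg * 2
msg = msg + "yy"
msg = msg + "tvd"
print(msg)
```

mtvhegptnusbmtvhegptnusbyytvd

repeat ×2 → 'mtvhegptnusbmtvhegptnusb'
+ 'yy' → 'mtvhegptnusbmtvhegptnusbyy'
+ 'tvd' → 'mtvhegptnusbmtvhegptnusbyytvd'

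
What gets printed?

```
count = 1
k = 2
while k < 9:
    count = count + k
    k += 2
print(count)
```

k=2: count = 1+2 = 3
k=4: count = 3+4 = 7
k=6: count = 7+6 = 13
k=8: count = 13+8 = 21

21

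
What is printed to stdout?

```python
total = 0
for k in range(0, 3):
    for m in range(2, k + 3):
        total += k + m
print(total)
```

k=0,m=2: total = 0+2 = 2
k=1,m=2: total = 2+3 = 5
k=1,m=3: total = 5+4 = 9
k=2,m=2: total = 9+4 = 13
k=2,m=3: total = 13+5 = 18
k=2,m=4: total = 18+6 = 24

24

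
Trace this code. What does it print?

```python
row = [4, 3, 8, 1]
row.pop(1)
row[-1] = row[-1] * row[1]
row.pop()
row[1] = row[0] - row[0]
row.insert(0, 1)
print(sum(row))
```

5

pop(1) removes 3 → [4, 8, 1]
row[-1] = row[-1]*row[1] = 1*8 = 8 → [4, 8, 8]
pop() removes 8 → [4, 8]
row[1] = row[0]-row[0] = 4-4 = 0 → [4, 0]
insert 1 at 0 → [1, 4, 0]
sum = 5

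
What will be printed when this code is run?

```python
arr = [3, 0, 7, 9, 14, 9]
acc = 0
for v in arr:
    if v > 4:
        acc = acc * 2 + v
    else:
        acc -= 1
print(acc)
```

v=3: not >4, acc = 0-1 = -1
v=0: not >4, acc = (-1)-1 = -2
v=7: >4, acc = (-2)*2+7 = 3
v=9: >4, acc = 3*2+9 = 15
v=14: >4, acc = 15*2+14 = 44
v=9: >4, acc = 44*2+9 = 97

97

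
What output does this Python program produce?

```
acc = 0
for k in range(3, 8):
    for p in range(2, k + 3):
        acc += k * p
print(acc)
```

775

k=3,p=2: acc = 0+6 = 6
k=3,p=3: acc = 6+9 = 15
k=3,p=4: acc = 15+12 = 27
k=3,p=5: acc = 27+15 = 42
k=4,p=2: acc = 42+8 = 50
k=4,p=3: acc = 50+12 = 62
k=4,p=4: acc = 62+16 = 78
k=4,p=5: acc = 78+20 = 98
k=4,p=6: acc = 98+24 = 122
k=5,p=2: acc = 122+10 = 132
k=5,p=3: acc = 132+15 = 147
k=5,p=4: acc = 147+20 = 167
k=5,p=5: acc = 167+25 = 192
k=5,p=6: acc = 192+30 = 222
k=5,p=7: acc = 222+35 = 257
k=6,p=2: acc = 257+12 = 269
k=6,p=3: acc = 269+18 = 287
k=6,p=4: acc = 287+24 = 311
k=6,p=5: acc = 311+30 = 341
k=6,p=6: acc = 341+36 = 377
k=6,p=7: acc = 377+42 = 419
k=6,p=8: acc = 419+48 = 467
k=7,p=2: acc = 467+14 = 481
k=7,p=3: acc = 481+21 = 502
k=7,p=4: acc = 502+28 = 530
k=7,p=5: acc = 530+35 = 565
k=7,p=6: acc = 565+42 = 607
k=7,p=7: acc = 607+49 = 656
k=7,p=8: acc = 656+56 = 712
k=7,p=9: acc = 712+63 = 775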